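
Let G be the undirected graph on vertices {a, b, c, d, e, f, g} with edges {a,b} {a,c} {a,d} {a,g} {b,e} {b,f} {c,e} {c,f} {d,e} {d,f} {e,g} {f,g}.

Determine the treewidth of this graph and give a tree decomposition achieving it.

The largest bag has 4 vertices, giving width 3; this decomposition certifies tw(G) ≤ 3. For the lower bound: the 4 vertex sets {c,f}, {a,g}, {e}, {b} are disjoint, each induces a connected subgraph, and every pair is joined by at least one edge of G. Contracting each set to a single vertex therefore yields K_{4} as a minor, and since treewidth is minor-monotone, tw(G) ≥ tw(K_{4}) = 3. Combining the bounds, tw(G) = 3.

Treewidth 3.
One optimal decomposition is:
Bags: B1 = {a, c, e, f}  B2 = {a, e, f, g}  B3 = {a, b, e, f}  B4 = {a, d, e, f}
Tree: B1–B2, B2–B3, B3–B4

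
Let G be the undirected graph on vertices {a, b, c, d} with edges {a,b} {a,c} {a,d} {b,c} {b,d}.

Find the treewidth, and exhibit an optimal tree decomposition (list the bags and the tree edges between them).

Treewidth 2.
One such decomposition:
Bags: B1 = {a, b, c}  B2 = {a, b, d}
Tree: B1–B2

The largest bag has 3 vertices, giving width 2; this decomposition certifies tw(G) ≤ 2. For the lower bound, the 3 vertices {a, b, d} are pairwise adjacent, and any tree decomposition puts a clique entirely inside one bag — forcing width ≥ 2. Therefore the treewidth is 2.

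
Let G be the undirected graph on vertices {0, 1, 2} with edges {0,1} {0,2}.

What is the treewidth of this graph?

A width-1 tree decomposition is:
Bags: B1 = {0, 2}  B2 = {0, 1}
Tree: B1–B2
Every bag has size at most 2, so the width is 2 − 1 = 1 and tw(G) ≤ 1. Since G has at least one edge (e.g. 2–0), it is not an edgeless graph, so tw(G) ≥ 1. Therefore the treewidth is 1.

1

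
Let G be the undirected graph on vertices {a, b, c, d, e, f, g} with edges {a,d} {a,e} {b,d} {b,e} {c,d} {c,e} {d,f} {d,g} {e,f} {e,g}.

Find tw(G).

2

A width-2 tree decomposition is:
Bags: B1 = {a, d, e}  B2 = {d, e, f}  B3 = {c, d, e}  B4 = {d, e, g}  B5 = {b, d, e}
Tree: B1–B2, B2–B3, B3–B4, B4–B5
Each bag holds 3 vertices, so the decomposition has width 2, which upper-bounds the treewidth. For the lower bound, G contains the cycle d–a–e–f–d, so G is not a forest; only forests have treewidth ≤ 1, hence tw(G) ≥ 2. Combining the bounds, tw(G) = 2.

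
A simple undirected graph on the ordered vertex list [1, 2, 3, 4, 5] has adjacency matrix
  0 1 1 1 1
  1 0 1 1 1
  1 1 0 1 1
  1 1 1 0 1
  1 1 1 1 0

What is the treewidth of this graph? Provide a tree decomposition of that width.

A single bag containing all 5 vertices is trivially a valid decomposition of width 4. On the other hand G contains the 5-clique {1, 2, 3, 4, 5}. A clique must lie in a single bag of any decomposition, so no decomposition can have width below 4. The upper and lower bounds meet at 4, so that is the treewidth.

Treewidth 4.
One optimal decomposition is:
Bags: B1 = {1, 2, 3, 4, 5}
Tree: (single bag)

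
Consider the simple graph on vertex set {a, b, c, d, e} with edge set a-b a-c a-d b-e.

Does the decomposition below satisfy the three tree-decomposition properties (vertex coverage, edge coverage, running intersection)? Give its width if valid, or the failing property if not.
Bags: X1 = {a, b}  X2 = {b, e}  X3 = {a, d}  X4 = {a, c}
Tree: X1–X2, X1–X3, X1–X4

Yes; width 1.

Vertex coverage: the bags together contain {a, b, c, d, e}, the full vertex set. Edge coverage: each edge of G has both endpoints in at least one bag. Running intersection: for every vertex, the bags containing it form a connected subtree. All three properties hold, so this is a valid tree decomposition of width max|bag| − 1 = 1, and hence tw(G) ≤ 1.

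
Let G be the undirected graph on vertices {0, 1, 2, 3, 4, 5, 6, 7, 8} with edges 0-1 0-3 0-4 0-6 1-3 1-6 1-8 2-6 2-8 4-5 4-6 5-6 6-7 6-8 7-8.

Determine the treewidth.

2

A width-2 tree decomposition is:
Bags: B1 = {1, 6, 8}  B2 = {0, 1, 6}  B3 = {6, 7, 8}  B4 = {2, 6, 8}  B5 = {0, 1, 3}  B6 = {0, 4, 6}  B7 = {4, 5, 6}
Tree: B1–B2, B1–B3, B1–B4, B2–B5, B2–B6, B6–B7
Each bag holds 3 vertices, so the decomposition has width 2, which upper-bounds the treewidth. On the other hand G contains the 3-clique {0, 1, 3}. A clique must lie in a single bag of any decomposition, so no decomposition can have width below 2. Hence tw(G) = 2 exactly.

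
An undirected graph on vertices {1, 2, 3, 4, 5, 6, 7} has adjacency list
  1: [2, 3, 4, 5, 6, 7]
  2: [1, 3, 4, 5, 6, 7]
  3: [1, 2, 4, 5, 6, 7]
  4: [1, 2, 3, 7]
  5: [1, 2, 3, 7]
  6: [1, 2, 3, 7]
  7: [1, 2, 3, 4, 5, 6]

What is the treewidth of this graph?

A width-4 tree decomposition is:
Bags: B1 = {1, 2, 3, 4, 7}  B2 = {1, 2, 3, 6, 7}  B3 = {1, 2, 3, 5, 7}
Tree: B1–B2, B1–B3
Every bag has size at most 5, so the width is 5 − 1 = 4 and tw(G) ≤ 4. Conversely, {1, 2, 3, 4, 7} is a clique of size 5, and the vertices of any clique must share a bag in every tree decomposition; so some bag has ≥ 5 vertices and tw(G) ≥ 4. Therefore the treewidth is 4.

4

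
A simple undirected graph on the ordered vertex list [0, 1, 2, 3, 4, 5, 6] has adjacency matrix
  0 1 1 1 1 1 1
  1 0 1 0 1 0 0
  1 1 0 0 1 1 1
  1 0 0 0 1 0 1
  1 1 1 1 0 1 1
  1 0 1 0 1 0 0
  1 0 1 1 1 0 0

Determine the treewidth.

3

A width-3 tree decomposition is:
Bags: B1 = {0, 2, 4, 6}  B2 = {0, 2, 4, 5}  B3 = {0, 3, 4, 6}  B4 = {0, 1, 2, 4}
Tree: B1–B2, B1–B3, B2–B4
The largest bag has 4 vertices, giving width 3; this decomposition certifies tw(G) ≤ 3. For the lower bound, the 4 vertices {0, 1, 2, 4} are pairwise adjacent, and any tree decomposition puts a clique entirely inside one bag — forcing width ≥ 3. The upper and lower bounds meet at 3, so that is the treewidth.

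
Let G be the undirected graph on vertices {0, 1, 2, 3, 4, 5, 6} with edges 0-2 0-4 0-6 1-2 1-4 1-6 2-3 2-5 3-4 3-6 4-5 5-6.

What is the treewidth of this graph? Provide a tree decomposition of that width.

The largest bag has 4 vertices, giving width 3; this decomposition certifies tw(G) ≤ 3. For the lower bound: the 4 vertex sets {1,6}, {2,3}, {4}, {0} are disjoint, each induces a connected subgraph, and every pair is joined by at least one edge of G. Contracting each set to a single vertex therefore yields K_{4} as a minor, and since treewidth is minor-monotone, tw(G) ≥ tw(K_{4}) = 3. The upper and lower bounds meet at 3, so that is the treewidth.

Treewidth 3.
One optimal decomposition is:
Bags: B1 = {1, 2, 4, 6}  B2 = {2, 3, 4, 6}  B3 = {0, 2, 4, 6}  B4 = {2, 4, 5, 6}
Tree: B1–B2, B2–B3, B3–B4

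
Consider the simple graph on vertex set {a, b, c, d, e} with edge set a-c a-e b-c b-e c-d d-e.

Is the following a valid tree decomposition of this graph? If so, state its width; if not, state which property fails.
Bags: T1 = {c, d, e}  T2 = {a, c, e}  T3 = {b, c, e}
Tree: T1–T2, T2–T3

Every vertex of G appears in some bag (union = {a, b, c, d, e}); every edge is covered by a bag; and for each vertex v the set of bags containing v is connected in the bag tree. The decomposition is therefore valid. The largest bag has 3 vertices, so the width is 2.

Yes; width 2.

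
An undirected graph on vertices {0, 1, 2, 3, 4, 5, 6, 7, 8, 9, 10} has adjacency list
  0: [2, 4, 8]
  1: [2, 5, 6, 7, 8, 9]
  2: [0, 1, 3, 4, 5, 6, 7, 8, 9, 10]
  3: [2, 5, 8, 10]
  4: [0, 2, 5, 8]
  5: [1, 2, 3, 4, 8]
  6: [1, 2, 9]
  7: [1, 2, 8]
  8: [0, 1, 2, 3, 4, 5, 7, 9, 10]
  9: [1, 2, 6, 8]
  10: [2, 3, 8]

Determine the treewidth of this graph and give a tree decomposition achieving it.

Treewidth 3.
One optimal decomposition is:
Bags: B1 = {1, 2, 8, 9}  B2 = {1, 2, 5, 8}  B3 = {2, 3, 5, 8}  B4 = {2, 3, 8, 10}  B5 = {1, 2, 7, 8}  B6 = {2, 4, 5, 8}  B7 = {0, 2, 4, 8}  B8 = {1, 2, 6, 9}
Tree: B1–B2, B2–B3, B3–B4, B2–B5, B3–B6, B6–B7, B1–B8

The largest bag has 4 vertices, giving width 3; this decomposition certifies tw(G) ≤ 3. For the lower bound, the 4 vertices {0, 2, 4, 8} are pairwise adjacent, and any tree decomposition puts a clique entirely inside one bag — forcing width ≥ 3. The upper and lower bounds meet at 3, so that is the treewidth.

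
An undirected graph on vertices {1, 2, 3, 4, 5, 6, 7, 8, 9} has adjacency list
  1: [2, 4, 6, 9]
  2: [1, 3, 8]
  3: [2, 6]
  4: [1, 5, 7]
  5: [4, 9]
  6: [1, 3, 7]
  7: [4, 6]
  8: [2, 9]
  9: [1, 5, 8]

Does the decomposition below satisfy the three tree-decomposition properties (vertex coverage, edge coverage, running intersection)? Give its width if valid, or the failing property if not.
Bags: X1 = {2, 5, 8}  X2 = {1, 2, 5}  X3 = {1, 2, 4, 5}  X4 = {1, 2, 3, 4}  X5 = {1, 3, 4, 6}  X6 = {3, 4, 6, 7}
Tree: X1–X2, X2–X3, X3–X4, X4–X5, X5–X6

A tree decomposition must satisfy three properties: every vertex lies in some bag; for every edge, both endpoints lie together in some bag; and for every vertex, the bags containing it form a connected subtree. Here vertex 9 appears in no bag, so the decomposition is invalid.

No — vertex 9 appears in no bag.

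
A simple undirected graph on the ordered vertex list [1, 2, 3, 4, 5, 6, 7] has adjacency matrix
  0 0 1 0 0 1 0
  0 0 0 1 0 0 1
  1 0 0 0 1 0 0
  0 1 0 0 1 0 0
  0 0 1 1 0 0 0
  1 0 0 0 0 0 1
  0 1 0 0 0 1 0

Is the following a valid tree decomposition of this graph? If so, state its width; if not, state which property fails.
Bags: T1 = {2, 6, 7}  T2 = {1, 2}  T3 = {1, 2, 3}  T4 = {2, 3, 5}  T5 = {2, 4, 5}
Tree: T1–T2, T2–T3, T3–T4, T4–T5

A tree decomposition must satisfy three properties: every vertex lies in some bag; for every edge, both endpoints lie together in some bag; and for every vertex, the bags containing it form a connected subtree. Here edge (6,1) lies in no bag, so the decomposition is invalid.

No — edge (6,1) lies in no bag.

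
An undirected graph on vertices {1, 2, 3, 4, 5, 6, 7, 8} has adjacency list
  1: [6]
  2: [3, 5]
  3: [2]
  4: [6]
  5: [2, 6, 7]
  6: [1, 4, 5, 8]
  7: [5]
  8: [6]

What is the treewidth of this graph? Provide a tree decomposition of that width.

Treewidth 1.
One such decomposition:
Bags: B1 = {5, 6}  B2 = {1, 6}  B3 = {2, 5}  B4 = {4, 6}  B5 = {6, 8}  B6 = {2, 3}  B7 = {5, 7}
Tree: B1–B2, B1–B3, B2–B4, B2–B5, B3–B6, B1–B7

Every bag has size at most 2, so the width is 2 − 1 = 1 and tw(G) ≤ 1. G has an edge, so its treewidth is at least 1. The upper and lower bounds meet at 1, so that is the treewidth.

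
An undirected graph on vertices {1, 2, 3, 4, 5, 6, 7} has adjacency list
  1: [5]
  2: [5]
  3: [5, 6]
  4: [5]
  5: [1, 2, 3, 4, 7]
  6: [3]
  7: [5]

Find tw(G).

1

A width-1 tree decomposition is:
Bags: B1 = {1, 5}  B2 = {2, 5}  B3 = {3, 5}  B4 = {4, 5}  B5 = {3, 6}  B6 = {5, 7}
Tree: B1–B2, B1–B3, B1–B4, B3–B5, B2–B6
The largest bag has 2 vertices, giving width 1; this decomposition certifies tw(G) ≤ 1. Since G has at least one edge (e.g. 5–1), it is not an edgeless graph, so tw(G) ≥ 1. Combining the bounds, tw(G) = 1.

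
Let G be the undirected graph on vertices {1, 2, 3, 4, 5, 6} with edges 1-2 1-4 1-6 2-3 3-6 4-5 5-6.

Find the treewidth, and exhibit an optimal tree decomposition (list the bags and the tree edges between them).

Treewidth 2.
One optimal decomposition is:
Bags: B1 = {1, 4, 5}  B2 = {1, 5, 6}  B3 = {1, 2, 6}  B4 = {2, 3, 6}
Tree: B1–B2, B2–B3, B3–B4

Every bag has size at most 3, so the width is 3 − 1 = 2 and tw(G) ≤ 2. For the lower bound, G contains the cycle 4–5–6–1–4, so G is not a forest; only forests have treewidth ≤ 1, hence tw(G) ≥ 2. Therefore the treewidth is 2.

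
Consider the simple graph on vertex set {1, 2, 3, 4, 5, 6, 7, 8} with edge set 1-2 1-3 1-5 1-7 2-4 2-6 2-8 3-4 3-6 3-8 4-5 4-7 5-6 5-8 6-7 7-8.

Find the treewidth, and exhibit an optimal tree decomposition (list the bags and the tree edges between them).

Treewidth 4.
Bags: B1 = {2, 3, 5, 7, 8}  B2 = {1, 2, 3, 5, 7}  B3 = {2, 3, 5, 6, 7}  B4 = {2, 3, 4, 5, 7}
Tree: B1–B2, B2–B3, B3–B4

The largest bag has 5 vertices, giving width 4; this decomposition certifies tw(G) ≤ 4. For the lower bound: the 5 vertex sets {7,8}, {1,3}, {5,6}, {2}, {4} are disjoint, each induces a connected subgraph, and every pair is joined by at least one edge of G. Contracting each set to a single vertex therefore yields K_{5} as a minor, and since treewidth is minor-monotone, tw(G) ≥ tw(K_{5}) = 4. Combining the bounds, tw(G) = 4.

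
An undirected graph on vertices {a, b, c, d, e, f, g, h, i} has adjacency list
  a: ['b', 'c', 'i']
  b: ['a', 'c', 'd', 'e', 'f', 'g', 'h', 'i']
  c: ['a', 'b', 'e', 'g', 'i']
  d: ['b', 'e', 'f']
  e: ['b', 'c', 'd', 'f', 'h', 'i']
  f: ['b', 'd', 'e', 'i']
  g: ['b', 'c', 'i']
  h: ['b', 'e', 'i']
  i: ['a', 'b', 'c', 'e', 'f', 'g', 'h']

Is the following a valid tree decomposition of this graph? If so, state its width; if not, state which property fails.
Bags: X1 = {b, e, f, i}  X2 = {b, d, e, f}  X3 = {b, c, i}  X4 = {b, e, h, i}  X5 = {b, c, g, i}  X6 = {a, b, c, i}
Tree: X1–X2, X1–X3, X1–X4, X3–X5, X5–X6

No — edge (e,c) lies in no bag.

A tree decomposition must satisfy three properties: every vertex lies in some bag; for every edge, both endpoints lie together in some bag; and for every vertex, the bags containing it form a connected subtree. Here edge (e,c) lies in no bag, so the decomposition is invalid.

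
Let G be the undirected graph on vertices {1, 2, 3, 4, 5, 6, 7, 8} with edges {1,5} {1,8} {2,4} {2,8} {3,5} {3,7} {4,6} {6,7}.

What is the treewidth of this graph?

A width-2 tree decomposition is:
Bags: B1 = {1, 3, 5}  B2 = {1, 3, 7}  B3 = {1, 6, 7}  B4 = {1, 4, 6}  B5 = {1, 2, 4}  B6 = {1, 2, 8}
Tree: B1–B2, B2–B3, B3–B4, B4–B5, B5–B6
The largest bag has 3 vertices, giving width 2; this decomposition certifies tw(G) ≤ 2. Since 1–5–3–7–6–4–2–8–1 is a cycle in G, G is not acyclic. Forests are exactly the graphs of treewidth ≤ 1, so tw(G) ≥ 2. Combining the bounds, tw(G) = 2.

2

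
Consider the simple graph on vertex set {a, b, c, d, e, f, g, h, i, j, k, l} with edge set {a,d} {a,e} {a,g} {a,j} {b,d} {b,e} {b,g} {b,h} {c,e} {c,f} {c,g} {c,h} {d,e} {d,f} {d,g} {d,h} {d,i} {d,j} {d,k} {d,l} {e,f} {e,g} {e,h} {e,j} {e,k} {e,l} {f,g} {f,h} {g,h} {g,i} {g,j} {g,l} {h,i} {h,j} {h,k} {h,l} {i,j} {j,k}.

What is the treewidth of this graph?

4

A width-4 tree decomposition is:
Bags: B1 = {d, e, f, g, h}  B2 = {d, e, g, h, j}  B3 = {d, e, h, j, k}  B4 = {c, e, f, g, h}  B5 = {d, e, g, h, l}  B6 = {d, g, h, i, j}  B7 = {b, d, e, g, h}  B8 = {a, d, e, g, j}
Tree: B1–B2, B2–B3, B1–B4, B2–B5, B2–B6, B2–B7, B2–B8
The largest bag has 5 vertices, giving width 4; this decomposition certifies tw(G) ≤ 4. On the other hand G contains the 5-clique {d, e, g, h, j}. A clique must lie in a single bag of any decomposition, so no decomposition can have width below 4. Combining the bounds, tw(G) = 4.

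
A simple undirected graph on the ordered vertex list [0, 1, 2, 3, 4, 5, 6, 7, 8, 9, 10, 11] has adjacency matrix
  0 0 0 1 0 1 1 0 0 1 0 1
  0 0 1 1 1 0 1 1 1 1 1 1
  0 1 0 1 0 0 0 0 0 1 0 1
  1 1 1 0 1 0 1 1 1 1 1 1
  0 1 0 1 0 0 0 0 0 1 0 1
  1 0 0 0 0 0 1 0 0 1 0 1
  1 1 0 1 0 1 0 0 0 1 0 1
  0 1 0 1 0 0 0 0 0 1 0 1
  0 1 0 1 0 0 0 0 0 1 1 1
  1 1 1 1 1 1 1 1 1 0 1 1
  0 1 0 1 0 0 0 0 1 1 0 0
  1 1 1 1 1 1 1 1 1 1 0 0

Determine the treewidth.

A width-4 tree decomposition is:
Bags: B1 = {1, 3, 6, 9, 11}  B2 = {1, 3, 8, 9, 11}  B3 = {1, 3, 7, 9, 11}  B4 = {0, 3, 6, 9, 11}  B5 = {1, 3, 4, 9, 11}  B6 = {1, 3, 8, 9, 10}  B7 = {1, 2, 3, 9, 11}  B8 = {0, 5, 6, 9, 11}
Tree: B1–B2, B1–B3, B1–B4, B2–B5, B2–B6, B1–B7, B4–B8
The largest bag has 5 vertices, giving width 4; this decomposition certifies tw(G) ≤ 4. For the lower bound, the 5 vertices {0, 3, 6, 9, 11} are pairwise adjacent, and any tree decomposition puts a clique entirely inside one bag — forcing width ≥ 4. Hence tw(G) = 4 exactly.

4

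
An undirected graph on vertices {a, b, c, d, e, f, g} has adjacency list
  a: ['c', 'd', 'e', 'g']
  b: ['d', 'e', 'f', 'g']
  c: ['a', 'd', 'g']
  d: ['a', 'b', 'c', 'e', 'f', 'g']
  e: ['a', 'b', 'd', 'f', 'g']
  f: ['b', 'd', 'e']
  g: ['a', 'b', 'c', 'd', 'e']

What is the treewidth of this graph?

A width-3 tree decomposition is:
Bags: B1 = {b, d, e, g}  B2 = {a, d, e, g}  B3 = {b, d, e, f}  B4 = {a, c, d, g}
Tree: B1–B2, B1–B3, B2–B4
Each bag holds 4 vertices, so the decomposition has width 3, which upper-bounds the treewidth. For the lower bound, the 4 vertices {a, d, e, g} are pairwise adjacent, and any tree decomposition puts a clique entirely inside one bag — forcing width ≥ 3. Hence tw(G) = 3 exactly.

3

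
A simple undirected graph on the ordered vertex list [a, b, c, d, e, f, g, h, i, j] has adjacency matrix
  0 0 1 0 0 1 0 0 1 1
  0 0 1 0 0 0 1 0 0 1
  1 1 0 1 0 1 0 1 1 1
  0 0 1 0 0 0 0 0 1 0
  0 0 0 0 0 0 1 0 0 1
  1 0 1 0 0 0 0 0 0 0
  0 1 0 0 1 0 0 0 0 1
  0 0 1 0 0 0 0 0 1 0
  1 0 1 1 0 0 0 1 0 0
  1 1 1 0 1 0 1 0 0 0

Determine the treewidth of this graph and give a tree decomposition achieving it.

Every bag has size at most 3, so the width is 3 − 1 = 2 and tw(G) ≤ 2. On the other hand G contains the 3-clique {e, g, j}. A clique must lie in a single bag of any decomposition, so no decomposition can have width below 2. Hence tw(G) = 2 exactly.

Treewidth 2.
Bags: B1 = {a, c, j}  B2 = {b, c, j}  B3 = {b, g, j}  B4 = {e, g, j}  B5 = {a, c, f}  B6 = {a, c, i}  B7 = {c, h, i}  B8 = {c, d, i}
Tree: B1–B2, B2–B3, B3–B4, B1–B5, B5–B6, B6–B7, B6–B8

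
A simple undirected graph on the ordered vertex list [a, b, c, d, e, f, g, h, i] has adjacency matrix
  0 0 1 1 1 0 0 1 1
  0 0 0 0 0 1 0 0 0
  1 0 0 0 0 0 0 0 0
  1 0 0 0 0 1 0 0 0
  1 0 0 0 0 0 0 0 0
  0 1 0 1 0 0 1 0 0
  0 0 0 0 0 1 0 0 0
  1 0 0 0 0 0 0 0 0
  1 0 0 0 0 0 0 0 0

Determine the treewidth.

A width-1 tree decomposition is:
Bags: B1 = {a, h}  B2 = {a, d}  B3 = {a, e}  B4 = {d, f}  B5 = {a, c}  B6 = {a, i}  B7 = {f, g}  B8 = {b, f}
Tree: B1–B2, B1–B3, B2–B4, B3–B5, B2–B6, B4–B7, B4–B8
Each bag holds 2 vertices, so the decomposition has width 1, which upper-bounds the treewidth. Any graph with an edge has treewidth ≥ 1, and G has the edge h–a. Hence tw(G) = 1 exactly.

1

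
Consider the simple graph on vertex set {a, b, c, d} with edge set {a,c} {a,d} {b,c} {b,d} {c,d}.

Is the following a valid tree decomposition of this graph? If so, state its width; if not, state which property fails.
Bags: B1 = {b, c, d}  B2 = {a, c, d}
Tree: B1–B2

Checking the three conditions: (i) the bags cover all of {a, b, c, d}; (ii) for each edge, some bag contains both endpoints; (iii) the bags containing any fixed vertex form a subtree. All hold, so the decomposition is valid with width 3 − 1 = 2.

Yes; width 2.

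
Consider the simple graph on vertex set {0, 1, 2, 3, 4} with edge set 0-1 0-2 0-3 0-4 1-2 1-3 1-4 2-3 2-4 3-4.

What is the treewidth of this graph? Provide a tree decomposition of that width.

A single bag containing all 5 vertices is trivially a valid decomposition of width 4. Conversely, {0, 1, 2, 3, 4} is a clique of size 5, and the vertices of any clique must share a bag in every tree decomposition; so some bag has ≥ 5 vertices and tw(G) ≥ 4. Combining the bounds, tw(G) = 4.

Treewidth 4.
One optimal decomposition is:
Bags: B1 = {0, 1, 2, 3, 4}
Tree: (single bag)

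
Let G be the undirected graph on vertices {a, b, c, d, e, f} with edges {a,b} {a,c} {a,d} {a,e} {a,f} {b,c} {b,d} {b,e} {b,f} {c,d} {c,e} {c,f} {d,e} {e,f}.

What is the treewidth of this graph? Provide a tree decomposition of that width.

Treewidth 4.
Bags: B1 = {a, b, c, d, e}  B2 = {a, b, c, e, f}
Tree: B1–B2

Every bag has size at most 5, so the width is 5 − 1 = 4 and tw(G) ≤ 4. On the other hand G contains the 5-clique {a, b, c, d, e}. A clique must lie in a single bag of any decomposition, so no decomposition can have width below 4. The upper and lower bounds meet at 4, so that is the treewidth.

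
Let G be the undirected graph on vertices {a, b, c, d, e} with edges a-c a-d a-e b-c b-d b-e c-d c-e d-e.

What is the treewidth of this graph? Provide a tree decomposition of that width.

Treewidth 3.
One optimal decomposition is:
Bags: B1 = {b, c, d, e}  B2 = {a, c, d, e}
Tree: B1–B2

Each bag holds 4 vertices, so the decomposition has width 3, which upper-bounds the treewidth. Conversely, {a, c, d, e} is a clique of size 4, and the vertices of any clique must share a bag in every tree decomposition; so some bag has ≥ 4 vertices and tw(G) ≥ 3. Therefore the treewidth is 3.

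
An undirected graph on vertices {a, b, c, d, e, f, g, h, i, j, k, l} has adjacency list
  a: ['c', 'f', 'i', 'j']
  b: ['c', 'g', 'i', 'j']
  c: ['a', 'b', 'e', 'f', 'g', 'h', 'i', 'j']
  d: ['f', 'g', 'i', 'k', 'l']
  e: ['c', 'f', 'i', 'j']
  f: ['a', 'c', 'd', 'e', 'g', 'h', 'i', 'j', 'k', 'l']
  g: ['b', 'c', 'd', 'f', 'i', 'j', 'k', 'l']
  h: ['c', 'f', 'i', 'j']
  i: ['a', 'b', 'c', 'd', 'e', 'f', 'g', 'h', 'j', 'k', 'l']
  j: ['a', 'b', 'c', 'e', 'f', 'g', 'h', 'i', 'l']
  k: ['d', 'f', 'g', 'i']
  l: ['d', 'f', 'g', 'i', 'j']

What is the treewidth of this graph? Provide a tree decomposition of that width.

The largest bag has 5 vertices, giving width 4; this decomposition certifies tw(G) ≤ 4. For the lower bound, the 5 vertices {d, f, g, i, l} are pairwise adjacent, and any tree decomposition puts a clique entirely inside one bag — forcing width ≥ 4. Combining the bounds, tw(G) = 4.

Treewidth 4.
One such decomposition:
Bags: B1 = {f, g, i, j, l}  B2 = {c, f, g, i, j}  B3 = {b, c, g, i, j}  B4 = {a, c, f, i, j}  B5 = {d, f, g, i, l}  B6 = {c, e, f, i, j}  B7 = {d, f, g, i, k}  B8 = {c, f, h, i, j}
Tree: B1–B2, B2–B3, B2–B4, B1–B5, B4–B6, B5–B7, B2–B8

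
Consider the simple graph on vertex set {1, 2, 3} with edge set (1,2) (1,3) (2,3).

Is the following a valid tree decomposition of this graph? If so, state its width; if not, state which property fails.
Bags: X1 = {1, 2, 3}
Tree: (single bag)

Checking the three conditions: (i) the bags cover all of {1, 2, 3}; (ii) for each edge, some bag contains both endpoints; (iii) the bags containing any fixed vertex form a subtree. All hold, so the decomposition is valid with width 3 − 1 = 2.

Yes; width 2.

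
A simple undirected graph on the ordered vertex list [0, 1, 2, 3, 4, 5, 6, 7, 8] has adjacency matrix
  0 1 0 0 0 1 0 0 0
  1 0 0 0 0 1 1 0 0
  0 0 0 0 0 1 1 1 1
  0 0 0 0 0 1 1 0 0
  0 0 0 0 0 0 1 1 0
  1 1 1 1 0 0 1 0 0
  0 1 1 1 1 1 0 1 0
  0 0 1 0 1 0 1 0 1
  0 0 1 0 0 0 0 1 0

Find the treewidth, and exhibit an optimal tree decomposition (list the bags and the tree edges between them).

Treewidth 2.
One optimal decomposition is:
Bags: B1 = {2, 5, 6}  B2 = {2, 6, 7}  B3 = {3, 5, 6}  B4 = {1, 5, 6}  B5 = {4, 6, 7}  B6 = {2, 7, 8}  B7 = {0, 1, 5}
Tree: B1–B2, B1–B3, B3–B4, B2–B5, B2–B6, B4–B7

Each bag holds 3 vertices, so the decomposition has width 2, which upper-bounds the treewidth. For the lower bound, the 3 vertices {0, 1, 5} are pairwise adjacent, and any tree decomposition puts a clique entirely inside one bag — forcing width ≥ 2. Therefore the treewidth is 2.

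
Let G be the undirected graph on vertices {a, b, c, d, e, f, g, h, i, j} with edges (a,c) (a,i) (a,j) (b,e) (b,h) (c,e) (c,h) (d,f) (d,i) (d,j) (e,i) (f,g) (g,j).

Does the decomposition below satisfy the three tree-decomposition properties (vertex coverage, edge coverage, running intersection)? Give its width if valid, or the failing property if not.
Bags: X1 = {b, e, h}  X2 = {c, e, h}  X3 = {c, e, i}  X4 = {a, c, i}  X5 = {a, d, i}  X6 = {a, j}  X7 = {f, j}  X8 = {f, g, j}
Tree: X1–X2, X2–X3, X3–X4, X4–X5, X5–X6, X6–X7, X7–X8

No — edge (d,j) lies in no bag.

A tree decomposition must satisfy three properties: every vertex lies in some bag; for every edge, both endpoints lie together in some bag; and for every vertex, the bags containing it form a connected subtree. Here edge (d,j) lies in no bag, so the decomposition is invalid.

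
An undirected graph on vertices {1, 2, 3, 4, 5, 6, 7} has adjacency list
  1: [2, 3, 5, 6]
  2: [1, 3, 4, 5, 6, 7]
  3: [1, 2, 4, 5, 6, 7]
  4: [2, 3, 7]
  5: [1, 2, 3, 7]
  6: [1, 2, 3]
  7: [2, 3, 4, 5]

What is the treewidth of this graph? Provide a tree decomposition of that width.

The largest bag has 4 vertices, giving width 3; this decomposition certifies tw(G) ≤ 3. Conversely, {1, 2, 3, 5} is a clique of size 4, and the vertices of any clique must share a bag in every tree decomposition; so some bag has ≥ 4 vertices and tw(G) ≥ 3. Combining the bounds, tw(G) = 3.

Treewidth 3.
Bags: B1 = {2, 3, 5, 7}  B2 = {2, 3, 4, 7}  B3 = {1, 2, 3, 5}  B4 = {1, 2, 3, 6}
Tree: B1–B2, B1–B3, B3–B4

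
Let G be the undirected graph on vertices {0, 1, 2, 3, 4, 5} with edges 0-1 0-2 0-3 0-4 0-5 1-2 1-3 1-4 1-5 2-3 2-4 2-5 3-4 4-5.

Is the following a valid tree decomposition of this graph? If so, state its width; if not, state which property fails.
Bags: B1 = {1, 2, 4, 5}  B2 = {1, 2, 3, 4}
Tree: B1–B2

A tree decomposition must satisfy three properties: every vertex lies in some bag; for every edge, both endpoints lie together in some bag; and for every vertex, the bags containing it form a connected subtree. Here vertex 0 appears in no bag, so the decomposition is invalid.

No — vertex 0 appears in no bag.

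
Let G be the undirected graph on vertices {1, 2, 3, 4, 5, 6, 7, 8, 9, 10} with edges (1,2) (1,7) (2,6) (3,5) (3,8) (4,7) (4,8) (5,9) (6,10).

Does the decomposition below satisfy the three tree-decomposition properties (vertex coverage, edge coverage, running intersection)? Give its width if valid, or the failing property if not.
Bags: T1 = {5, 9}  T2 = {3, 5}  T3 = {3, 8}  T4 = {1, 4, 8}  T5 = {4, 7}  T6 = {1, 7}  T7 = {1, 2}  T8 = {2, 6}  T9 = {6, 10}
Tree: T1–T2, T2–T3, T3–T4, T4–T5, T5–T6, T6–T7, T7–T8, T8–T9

No — bags containing vertex 1 are not connected in the tree.

A tree decomposition must satisfy three properties: every vertex lies in some bag; for every edge, both endpoints lie together in some bag; and for every vertex, the bags containing it form a connected subtree. Here bags containing vertex 1 are not connected in the tree, so the decomposition is invalid.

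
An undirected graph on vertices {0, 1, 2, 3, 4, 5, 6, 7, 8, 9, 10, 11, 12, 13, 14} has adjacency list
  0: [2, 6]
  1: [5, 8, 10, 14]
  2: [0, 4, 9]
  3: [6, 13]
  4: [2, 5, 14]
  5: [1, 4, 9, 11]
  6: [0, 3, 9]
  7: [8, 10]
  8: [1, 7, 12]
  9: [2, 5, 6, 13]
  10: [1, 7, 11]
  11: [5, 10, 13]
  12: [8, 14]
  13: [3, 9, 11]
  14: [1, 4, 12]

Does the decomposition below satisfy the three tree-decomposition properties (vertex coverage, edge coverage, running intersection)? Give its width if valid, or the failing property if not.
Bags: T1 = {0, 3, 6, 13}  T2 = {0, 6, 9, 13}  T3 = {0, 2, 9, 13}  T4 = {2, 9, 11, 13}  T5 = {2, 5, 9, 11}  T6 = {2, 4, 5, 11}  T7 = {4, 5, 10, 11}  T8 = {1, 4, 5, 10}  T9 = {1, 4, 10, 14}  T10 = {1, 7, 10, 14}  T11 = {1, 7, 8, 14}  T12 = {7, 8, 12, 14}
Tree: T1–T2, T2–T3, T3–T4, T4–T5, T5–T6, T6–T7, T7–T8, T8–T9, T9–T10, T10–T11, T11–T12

Checking the three conditions: (i) the bags cover all of {0, 1, 2, 3, 4, 5, 6, 7, 8, 9, 10, 11, 12, 13, 14}; (ii) for each edge, some bag contains both endpoints; (iii) the bags containing any fixed vertex form a subtree. All hold, so the decomposition is valid with width 4 − 1 = 3.

Yes; width 3.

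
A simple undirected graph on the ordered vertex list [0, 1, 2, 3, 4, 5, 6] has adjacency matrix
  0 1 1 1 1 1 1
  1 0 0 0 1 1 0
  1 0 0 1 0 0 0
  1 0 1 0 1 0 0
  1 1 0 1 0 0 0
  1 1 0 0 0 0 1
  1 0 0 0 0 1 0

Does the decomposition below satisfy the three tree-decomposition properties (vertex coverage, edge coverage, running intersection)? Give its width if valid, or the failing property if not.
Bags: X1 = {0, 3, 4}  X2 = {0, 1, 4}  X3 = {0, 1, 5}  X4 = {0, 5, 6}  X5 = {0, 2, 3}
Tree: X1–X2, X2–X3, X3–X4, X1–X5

Vertex coverage: the bags together contain {0, 1, 2, 3, 4, 5, 6}, the full vertex set. Edge coverage: each edge of G has both endpoints in at least one bag. Running intersection: for every vertex, the bags containing it form a connected subtree. All three properties hold, so this is a valid tree decomposition of width max|bag| − 1 = 2, and hence tw(G) ≤ 2.

Yes; width 2.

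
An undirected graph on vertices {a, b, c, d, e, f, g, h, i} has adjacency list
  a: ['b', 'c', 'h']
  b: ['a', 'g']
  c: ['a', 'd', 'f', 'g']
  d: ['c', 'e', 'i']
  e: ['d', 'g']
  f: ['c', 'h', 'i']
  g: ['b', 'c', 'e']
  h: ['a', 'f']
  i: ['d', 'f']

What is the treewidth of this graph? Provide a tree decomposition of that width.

Each bag holds 4 vertices, so the decomposition has width 3, which upper-bounds the treewidth. For the lower bound: the 4 vertex sets {b,e,g}, {a}, {c}, {d,f,h,i} are disjoint, each induces a connected subgraph, and every pair is joined by at least one edge of G. Contracting each set to a single vertex therefore yields K_{4} as a minor, and since treewidth is minor-monotone, tw(G) ≥ tw(K_{4}) = 3. Hence tw(G) = 3 exactly.

Treewidth 3.
Bags: B1 = {a, b, e, g}  B2 = {a, c, e, g}  B3 = {a, c, d, e}  B4 = {a, c, d, h}  B5 = {c, d, f, h}  B6 = {d, f, h, i}
Tree: B1–B2, B2–B3, B3–B4, B4–B5, B5–B6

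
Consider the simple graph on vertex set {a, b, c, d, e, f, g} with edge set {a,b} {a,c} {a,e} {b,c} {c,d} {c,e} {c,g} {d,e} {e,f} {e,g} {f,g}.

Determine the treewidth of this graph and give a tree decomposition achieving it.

The largest bag has 3 vertices, giving width 2; this decomposition certifies tw(G) ≤ 2. On the other hand G contains the 3-clique {c, d, e}. A clique must lie in a single bag of any decomposition, so no decomposition can have width below 2. Therefore the treewidth is 2.

Treewidth 2.
Bags: B1 = {a, c, e}  B2 = {c, d, e}  B3 = {c, e, g}  B4 = {a, b, c}  B5 = {e, f, g}
Tree: B1–B2, B2–B3, B1–B4, B3–B5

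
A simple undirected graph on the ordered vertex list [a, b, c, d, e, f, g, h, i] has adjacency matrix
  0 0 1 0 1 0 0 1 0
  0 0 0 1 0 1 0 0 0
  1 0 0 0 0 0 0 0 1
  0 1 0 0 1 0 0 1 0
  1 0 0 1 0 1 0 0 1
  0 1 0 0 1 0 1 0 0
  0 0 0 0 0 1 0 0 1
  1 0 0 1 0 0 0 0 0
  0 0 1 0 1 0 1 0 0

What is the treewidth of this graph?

A width-3 tree decomposition is:
Bags: B1 = {a, c, d, h}  B2 = {a, c, d, e}  B3 = {c, d, e, i}  B4 = {b, d, e, i}  B5 = {b, e, f, i}  B6 = {b, f, g, i}
Tree: B1–B2, B2–B3, B3–B4, B4–B5, B5–B6
Every bag has size at most 4, so the width is 4 − 1 = 3 and tw(G) ≤ 3. For the lower bound: the 4 vertex sets {a,c,h}, {d}, {e}, {b,f,g,i} are disjoint, each induces a connected subgraph, and every pair is joined by at least one edge of G. Contracting each set to a single vertex therefore yields K_{4} as a minor, and since treewidth is minor-monotone, tw(G) ≥ tw(K_{4}) = 3. The upper and lower bounds meet at 3, so that is the treewidth.

3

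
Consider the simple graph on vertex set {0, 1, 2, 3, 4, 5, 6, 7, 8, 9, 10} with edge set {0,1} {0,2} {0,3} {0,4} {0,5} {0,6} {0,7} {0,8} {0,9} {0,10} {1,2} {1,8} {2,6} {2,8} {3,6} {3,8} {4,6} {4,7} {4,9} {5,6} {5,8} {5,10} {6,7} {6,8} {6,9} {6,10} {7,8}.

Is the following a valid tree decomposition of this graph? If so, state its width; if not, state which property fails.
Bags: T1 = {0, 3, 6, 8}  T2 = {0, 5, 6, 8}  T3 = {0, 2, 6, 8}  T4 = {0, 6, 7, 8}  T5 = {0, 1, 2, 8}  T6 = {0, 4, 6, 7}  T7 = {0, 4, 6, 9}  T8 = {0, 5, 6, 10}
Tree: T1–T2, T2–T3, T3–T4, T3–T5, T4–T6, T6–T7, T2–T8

Yes; width 3.

Checking the three conditions: (i) the bags cover all of {0, 1, 2, 3, 4, 5, 6, 7, 8, 9, 10}; (ii) for each edge, some bag contains both endpoints; (iii) the bags containing any fixed vertex form a subtree. All hold, so the decomposition is valid with width 4 − 1 = 3.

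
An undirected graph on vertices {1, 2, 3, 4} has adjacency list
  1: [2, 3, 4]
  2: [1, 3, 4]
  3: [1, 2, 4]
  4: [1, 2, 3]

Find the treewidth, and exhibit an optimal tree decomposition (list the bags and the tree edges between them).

A single bag containing all 4 vertices is trivially a valid decomposition of width 3. For the lower bound, the 4 vertices {1, 2, 3, 4} are pairwise adjacent, and any tree decomposition puts a clique entirely inside one bag — forcing width ≥ 3. Hence tw(G) = 3 exactly.

Treewidth 3.
One such decomposition:
Bags: B1 = {1, 2, 3, 4}
Tree: (single bag)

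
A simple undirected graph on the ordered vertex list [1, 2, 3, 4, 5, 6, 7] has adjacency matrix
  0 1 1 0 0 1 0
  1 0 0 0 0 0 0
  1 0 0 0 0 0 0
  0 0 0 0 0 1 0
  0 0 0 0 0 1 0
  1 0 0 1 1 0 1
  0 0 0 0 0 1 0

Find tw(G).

1

A width-1 tree decomposition is:
Bags: B1 = {1, 6}  B2 = {5, 6}  B3 = {1, 3}  B4 = {4, 6}  B5 = {6, 7}  B6 = {1, 2}
Tree: B1–B2, B1–B3, B1–B4, B2–B5, B3–B6
Each bag holds 2 vertices, so the decomposition has width 1, which upper-bounds the treewidth. G has an edge, so its treewidth is at least 1. Therefore the treewidth is 1.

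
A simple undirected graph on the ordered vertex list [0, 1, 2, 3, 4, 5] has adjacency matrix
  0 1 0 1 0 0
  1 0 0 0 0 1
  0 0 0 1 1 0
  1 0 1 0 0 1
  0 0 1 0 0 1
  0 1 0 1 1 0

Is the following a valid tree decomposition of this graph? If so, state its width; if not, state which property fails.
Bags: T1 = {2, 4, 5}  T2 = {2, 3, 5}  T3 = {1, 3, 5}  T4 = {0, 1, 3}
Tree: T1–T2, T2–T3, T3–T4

Every vertex of G appears in some bag (union = {0, 1, 2, 3, 4, 5}); every edge is covered by a bag; and for each vertex v the set of bags containing v is connected in the bag tree. The decomposition is therefore valid. The largest bag has 3 vertices, so the width is 2.

Yes; width 2.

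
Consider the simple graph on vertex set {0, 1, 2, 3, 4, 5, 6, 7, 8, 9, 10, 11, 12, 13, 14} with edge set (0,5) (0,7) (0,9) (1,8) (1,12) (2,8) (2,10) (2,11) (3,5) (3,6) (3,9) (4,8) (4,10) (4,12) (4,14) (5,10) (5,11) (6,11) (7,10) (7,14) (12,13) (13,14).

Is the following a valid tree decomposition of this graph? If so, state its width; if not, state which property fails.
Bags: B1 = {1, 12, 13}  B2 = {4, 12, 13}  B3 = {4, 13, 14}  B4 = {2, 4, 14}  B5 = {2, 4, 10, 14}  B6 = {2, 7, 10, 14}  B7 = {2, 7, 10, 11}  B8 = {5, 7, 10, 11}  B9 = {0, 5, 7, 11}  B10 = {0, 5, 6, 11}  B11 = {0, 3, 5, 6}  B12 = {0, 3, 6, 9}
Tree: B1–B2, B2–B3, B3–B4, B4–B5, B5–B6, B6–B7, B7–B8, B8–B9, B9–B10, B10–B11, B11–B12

A tree decomposition must satisfy three properties: every vertex lies in some bag; for every edge, both endpoints lie together in some bag; and for every vertex, the bags containing it form a connected subtree. Here vertex 8 appears in no bag, so the decomposition is invalid.

No — vertex 8 appears in no bag.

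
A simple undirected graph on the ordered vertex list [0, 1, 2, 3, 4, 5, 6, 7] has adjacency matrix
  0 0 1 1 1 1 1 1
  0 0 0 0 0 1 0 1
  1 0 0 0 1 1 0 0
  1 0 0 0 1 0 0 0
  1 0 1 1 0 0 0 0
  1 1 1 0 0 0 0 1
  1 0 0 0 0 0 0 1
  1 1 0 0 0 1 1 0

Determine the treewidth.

2

A width-2 tree decomposition is:
Bags: B1 = {1, 5, 7}  B2 = {0, 5, 7}  B3 = {0, 2, 5}  B4 = {0, 6, 7}  B5 = {0, 2, 4}  B6 = {0, 3, 4}
Tree: B1–B2, B2–B3, B2–B4, B3–B5, B5–B6
The largest bag has 3 vertices, giving width 2; this decomposition certifies tw(G) ≤ 2. For the lower bound, the 3 vertices {0, 2, 4} are pairwise adjacent, and any tree decomposition puts a clique entirely inside one bag — forcing width ≥ 2. Combining the bounds, tw(G) = 2.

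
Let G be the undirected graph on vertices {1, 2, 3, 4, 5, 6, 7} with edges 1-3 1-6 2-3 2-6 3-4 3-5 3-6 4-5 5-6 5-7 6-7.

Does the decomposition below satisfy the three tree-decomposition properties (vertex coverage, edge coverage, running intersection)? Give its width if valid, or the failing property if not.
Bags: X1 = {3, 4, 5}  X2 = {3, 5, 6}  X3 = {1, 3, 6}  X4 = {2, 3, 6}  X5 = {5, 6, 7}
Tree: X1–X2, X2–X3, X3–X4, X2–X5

Every vertex of G appears in some bag (union = {1, 2, 3, 4, 5, 6, 7}); every edge is covered by a bag; and for each vertex v the set of bags containing v is connected in the bag tree. The decomposition is therefore valid. The largest bag has 3 vertices, so the width is 2.

Yes; width 2.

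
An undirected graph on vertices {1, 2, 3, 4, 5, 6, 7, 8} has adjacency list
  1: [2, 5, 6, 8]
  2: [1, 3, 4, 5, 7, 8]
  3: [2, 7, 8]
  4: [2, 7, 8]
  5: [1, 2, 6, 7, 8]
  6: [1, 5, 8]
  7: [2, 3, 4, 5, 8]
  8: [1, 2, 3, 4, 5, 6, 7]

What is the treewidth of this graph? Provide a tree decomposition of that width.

Treewidth 3.
Bags: B1 = {2, 3, 7, 8}  B2 = {2, 5, 7, 8}  B3 = {1, 2, 5, 8}  B4 = {2, 4, 7, 8}  B5 = {1, 5, 6, 8}
Tree: B1–B2, B2–B3, B2–B4, B3–B5

Every bag has size at most 4, so the width is 4 − 1 = 3 and tw(G) ≤ 3. For the lower bound, the 4 vertices {1, 2, 5, 8} are pairwise adjacent, and any tree decomposition puts a clique entirely inside one bag — forcing width ≥ 3. Hence tw(G) = 3 exactly.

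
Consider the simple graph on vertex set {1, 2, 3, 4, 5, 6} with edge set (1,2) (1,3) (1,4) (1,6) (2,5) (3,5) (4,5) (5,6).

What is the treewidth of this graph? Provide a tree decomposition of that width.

The largest bag has 3 vertices, giving width 2; this decomposition certifies tw(G) ≤ 2. Since 1–4–5–3–1 is a cycle in G, G is not acyclic. Forests are exactly the graphs of treewidth ≤ 1, so tw(G) ≥ 2. Therefore the treewidth is 2.

Treewidth 2.
One optimal decomposition is:
Bags: B1 = {1, 4, 5}  B2 = {1, 3, 5}  B3 = {1, 2, 5}  B4 = {1, 5, 6}
Tree: B1–B2, B2–B3, B3–B4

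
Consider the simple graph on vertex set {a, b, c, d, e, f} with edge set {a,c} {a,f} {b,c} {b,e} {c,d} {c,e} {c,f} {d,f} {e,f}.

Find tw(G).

A width-2 tree decomposition is:
Bags: B1 = {c, d, f}  B2 = {c, e, f}  B3 = {b, c, e}  B4 = {a, c, f}
Tree: B1–B2, B2–B3, B2–B4
Each bag holds 3 vertices, so the decomposition has width 2, which upper-bounds the treewidth. On the other hand G contains the 3-clique {c, d, f}. A clique must lie in a single bag of any decomposition, so no decomposition can have width below 2. Hence tw(G) = 2 exactly.

2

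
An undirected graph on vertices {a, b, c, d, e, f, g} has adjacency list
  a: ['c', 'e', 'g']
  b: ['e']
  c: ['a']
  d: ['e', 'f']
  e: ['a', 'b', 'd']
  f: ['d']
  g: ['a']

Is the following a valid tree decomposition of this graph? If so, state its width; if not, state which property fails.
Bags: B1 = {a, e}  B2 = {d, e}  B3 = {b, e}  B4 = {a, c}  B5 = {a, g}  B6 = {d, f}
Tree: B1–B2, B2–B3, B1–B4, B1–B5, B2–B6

Yes; width 1.

Checking the three conditions: (i) the bags cover all of {a, b, c, d, e, f, g}; (ii) for each edge, some bag contains both endpoints; (iii) the bags containing any fixed vertex form a subtree. All hold, so the decomposition is valid with width 2 − 1 = 1.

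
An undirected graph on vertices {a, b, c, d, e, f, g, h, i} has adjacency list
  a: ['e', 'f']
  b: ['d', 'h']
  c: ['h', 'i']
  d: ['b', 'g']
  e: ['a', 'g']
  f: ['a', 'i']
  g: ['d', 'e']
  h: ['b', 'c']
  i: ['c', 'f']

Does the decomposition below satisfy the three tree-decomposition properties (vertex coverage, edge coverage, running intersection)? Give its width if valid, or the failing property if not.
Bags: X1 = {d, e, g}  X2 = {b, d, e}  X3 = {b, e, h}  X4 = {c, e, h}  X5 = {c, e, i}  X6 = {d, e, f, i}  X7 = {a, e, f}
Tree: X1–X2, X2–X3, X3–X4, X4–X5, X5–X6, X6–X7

A tree decomposition must satisfy three properties: every vertex lies in some bag; for every edge, both endpoints lie together in some bag; and for every vertex, the bags containing it form a connected subtree. Here bags containing vertex d are not connected in the tree, so the decomposition is invalid.

No — bags containing vertex d are not connected in the tree.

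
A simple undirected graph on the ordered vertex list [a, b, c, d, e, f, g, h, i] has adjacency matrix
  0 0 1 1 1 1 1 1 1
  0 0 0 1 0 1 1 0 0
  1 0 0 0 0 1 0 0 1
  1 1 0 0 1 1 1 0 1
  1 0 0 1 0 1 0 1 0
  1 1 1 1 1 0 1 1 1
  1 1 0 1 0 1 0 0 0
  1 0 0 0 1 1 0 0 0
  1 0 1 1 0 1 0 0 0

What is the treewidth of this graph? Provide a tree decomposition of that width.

The largest bag has 4 vertices, giving width 3; this decomposition certifies tw(G) ≤ 3. Conversely, {a, d, f, g} is a clique of size 4, and the vertices of any clique must share a bag in every tree decomposition; so some bag has ≥ 4 vertices and tw(G) ≥ 3. Hence tw(G) = 3 exactly.

Treewidth 3.
One optimal decomposition is:
Bags: B1 = {a, d, e, f}  B2 = {a, e, f, h}  B3 = {a, d, f, i}  B4 = {a, d, f, g}  B5 = {b, d, f, g}  B6 = {a, c, f, i}
Tree: B1–B2, B1–B3, B3–B4, B4–B5, B3–B6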